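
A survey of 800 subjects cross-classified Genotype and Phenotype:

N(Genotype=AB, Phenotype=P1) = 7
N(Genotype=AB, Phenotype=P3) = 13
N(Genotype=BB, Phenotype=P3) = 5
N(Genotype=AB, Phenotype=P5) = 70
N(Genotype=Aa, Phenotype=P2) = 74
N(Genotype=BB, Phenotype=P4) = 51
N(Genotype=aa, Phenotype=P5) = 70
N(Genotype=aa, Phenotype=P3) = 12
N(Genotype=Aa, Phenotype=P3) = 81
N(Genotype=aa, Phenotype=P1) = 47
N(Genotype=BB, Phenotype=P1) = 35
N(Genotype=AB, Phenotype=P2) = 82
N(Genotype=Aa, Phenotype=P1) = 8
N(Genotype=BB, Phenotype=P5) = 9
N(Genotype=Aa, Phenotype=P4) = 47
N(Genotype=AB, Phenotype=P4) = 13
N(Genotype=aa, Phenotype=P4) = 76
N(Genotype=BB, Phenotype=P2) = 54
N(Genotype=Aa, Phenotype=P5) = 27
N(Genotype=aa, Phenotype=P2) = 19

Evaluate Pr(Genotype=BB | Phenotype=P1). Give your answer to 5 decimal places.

0.36082

Total with Phenotype=P1: 8 + 47 + 7 + 35 = 97.
P(Genotype=BB | Phenotype=P1) = 35/97 = 0.36082.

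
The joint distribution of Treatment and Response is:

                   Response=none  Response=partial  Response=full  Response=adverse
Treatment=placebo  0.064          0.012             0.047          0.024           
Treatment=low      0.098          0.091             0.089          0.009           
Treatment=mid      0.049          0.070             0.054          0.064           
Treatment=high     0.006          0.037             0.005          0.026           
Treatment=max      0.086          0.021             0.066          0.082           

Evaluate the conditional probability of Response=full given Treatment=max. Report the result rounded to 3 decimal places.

0.259

P(Treatment=max) = 0.086 + 0.021 + 0.066 + 0.082 = 0.255.
P(Response=full | Treatment=max) = 0.066/0.255 = 0.259.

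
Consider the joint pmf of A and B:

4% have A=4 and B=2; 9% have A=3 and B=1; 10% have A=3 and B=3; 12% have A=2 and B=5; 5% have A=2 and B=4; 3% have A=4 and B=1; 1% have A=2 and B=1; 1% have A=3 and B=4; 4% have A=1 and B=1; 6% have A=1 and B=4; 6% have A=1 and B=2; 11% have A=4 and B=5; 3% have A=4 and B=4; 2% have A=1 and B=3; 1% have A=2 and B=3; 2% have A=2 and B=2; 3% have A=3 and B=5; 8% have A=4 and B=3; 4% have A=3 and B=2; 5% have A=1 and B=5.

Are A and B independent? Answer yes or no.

P(A=2) = 0.21 and P(B=5) = 0.31, so their product is 0.0651, but P(A=2, B=5) = 0.12. Since these differ, A and B are not independent.

no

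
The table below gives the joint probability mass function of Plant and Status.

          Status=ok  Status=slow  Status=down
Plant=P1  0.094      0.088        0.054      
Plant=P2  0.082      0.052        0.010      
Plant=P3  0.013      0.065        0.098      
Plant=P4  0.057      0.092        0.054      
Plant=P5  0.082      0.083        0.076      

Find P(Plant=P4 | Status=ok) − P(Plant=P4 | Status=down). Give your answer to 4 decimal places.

-0.0112

P(Status=ok) = 0.094 + 0.082 + 0.013 + 0.057 + 0.082 = 0.328; P(Plant=P4 | Status=ok) = 0.057/0.328 = 0.17378.
P(Status=down) = 0.054 + 0.010 + 0.098 + 0.054 + 0.076 = 0.292; P(Plant=P4 | Status=down) = 0.054/0.292 = 0.18493.
Difference = -0.0112.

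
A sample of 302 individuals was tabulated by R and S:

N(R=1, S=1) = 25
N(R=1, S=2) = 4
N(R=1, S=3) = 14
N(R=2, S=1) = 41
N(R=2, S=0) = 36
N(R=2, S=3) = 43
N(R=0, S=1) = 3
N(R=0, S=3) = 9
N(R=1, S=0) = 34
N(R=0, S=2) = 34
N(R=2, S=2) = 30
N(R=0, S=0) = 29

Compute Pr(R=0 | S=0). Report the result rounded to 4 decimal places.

Total with S=0: 29 + 34 + 36 = 99.
P(R=0 | S=0) = 29/99 = 0.2929.

0.2929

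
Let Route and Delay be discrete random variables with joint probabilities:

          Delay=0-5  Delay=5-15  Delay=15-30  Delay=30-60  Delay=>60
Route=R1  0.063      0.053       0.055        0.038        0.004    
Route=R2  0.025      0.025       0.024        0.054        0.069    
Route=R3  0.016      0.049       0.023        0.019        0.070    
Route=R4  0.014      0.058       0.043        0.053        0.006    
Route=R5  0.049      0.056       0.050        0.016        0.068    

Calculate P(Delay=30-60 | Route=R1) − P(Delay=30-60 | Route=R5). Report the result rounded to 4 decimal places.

0.1115

P(Route=R1) = 0.063 + 0.053 + 0.055 + 0.038 + 0.004 = 0.213; P(Delay=30-60 | Route=R1) = 0.038/0.213 = 0.17840.
P(Route=R5) = 0.049 + 0.056 + 0.050 + 0.016 + 0.068 = 0.239; P(Delay=30-60 | Route=R5) = 0.016/0.239 = 0.06695.
Difference = 0.1115.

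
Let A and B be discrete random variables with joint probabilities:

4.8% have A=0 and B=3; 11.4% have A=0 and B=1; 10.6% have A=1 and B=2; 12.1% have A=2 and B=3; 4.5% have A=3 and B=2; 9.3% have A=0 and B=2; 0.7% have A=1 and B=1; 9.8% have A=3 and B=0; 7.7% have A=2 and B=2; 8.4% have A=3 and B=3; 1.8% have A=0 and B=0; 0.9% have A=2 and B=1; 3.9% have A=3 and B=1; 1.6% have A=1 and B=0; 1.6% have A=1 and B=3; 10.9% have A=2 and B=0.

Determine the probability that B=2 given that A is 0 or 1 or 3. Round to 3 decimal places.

P(A=0) = 0.018 + 0.114 + 0.093 + 0.048 = 0.273.
P(A=1) = 0.016 + 0.007 + 0.106 + 0.016 = 0.145.
P(A=3) = 0.098 + 0.039 + 0.045 + 0.084 = 0.266.
P(A ∈ {0, 1, 3}) = 0.273 + 0.145 + 0.266 = 0.684; P(B=2, A ∈ {0, 1, 3}) = 0.093 + 0.106 + 0.045 = 0.244.
P(B=2 | A ∈ {0, 1, 3}) = 0.244/0.684 = 0.357.

0.357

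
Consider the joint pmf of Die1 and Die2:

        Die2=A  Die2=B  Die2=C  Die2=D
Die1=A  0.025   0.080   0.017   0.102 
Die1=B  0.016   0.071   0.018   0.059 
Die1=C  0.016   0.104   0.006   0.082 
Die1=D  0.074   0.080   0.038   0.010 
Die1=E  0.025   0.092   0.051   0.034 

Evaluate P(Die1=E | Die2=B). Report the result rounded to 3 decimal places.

0.215

P(Die2=B) = 0.080 + 0.071 + 0.104 + 0.080 + 0.092 = 0.427.
P(Die1=E | Die2=B) = 0.092/0.427 = 0.215.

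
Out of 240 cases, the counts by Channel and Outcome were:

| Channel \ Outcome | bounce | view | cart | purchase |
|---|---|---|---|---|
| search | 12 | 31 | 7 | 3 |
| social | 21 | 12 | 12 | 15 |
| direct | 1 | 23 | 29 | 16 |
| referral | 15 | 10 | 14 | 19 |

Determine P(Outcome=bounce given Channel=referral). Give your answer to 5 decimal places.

0.25862

Total with Channel=referral: 15 + 10 + 14 + 19 = 58.
P(Outcome=bounce | Channel=referral) = 15/58 = 0.25862.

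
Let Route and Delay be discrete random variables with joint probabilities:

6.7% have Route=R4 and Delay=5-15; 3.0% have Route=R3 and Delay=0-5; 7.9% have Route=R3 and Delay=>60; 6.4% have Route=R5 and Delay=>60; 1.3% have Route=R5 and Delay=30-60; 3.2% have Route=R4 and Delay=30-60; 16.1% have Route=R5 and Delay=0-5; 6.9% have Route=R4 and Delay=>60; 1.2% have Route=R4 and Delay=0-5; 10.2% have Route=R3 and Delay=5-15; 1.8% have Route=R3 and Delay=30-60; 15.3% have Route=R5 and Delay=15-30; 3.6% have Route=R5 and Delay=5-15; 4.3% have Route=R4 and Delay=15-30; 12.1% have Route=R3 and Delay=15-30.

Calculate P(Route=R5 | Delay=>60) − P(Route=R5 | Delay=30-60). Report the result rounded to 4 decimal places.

0.0955

P(Delay=>60) = 0.079 + 0.069 + 0.064 = 0.212; P(Route=R5 | Delay=>60) = 0.064/0.212 = 0.30189.
P(Delay=30-60) = 0.018 + 0.032 + 0.013 = 0.063; P(Route=R5 | Delay=30-60) = 0.013/0.063 = 0.20635.
Difference = 0.0955.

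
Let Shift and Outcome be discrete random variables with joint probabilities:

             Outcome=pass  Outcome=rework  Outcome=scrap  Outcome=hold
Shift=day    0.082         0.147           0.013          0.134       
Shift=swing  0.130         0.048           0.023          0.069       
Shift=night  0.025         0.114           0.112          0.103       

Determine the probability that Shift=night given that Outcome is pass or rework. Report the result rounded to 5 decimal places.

0.25458

P(Outcome=pass) = 0.082 + 0.130 + 0.025 = 0.237.
P(Outcome=rework) = 0.147 + 0.048 + 0.114 = 0.309.
P(Outcome ∈ {pass, rework}) = 0.237 + 0.309 = 0.546; P(Shift=night, Outcome ∈ {pass, rework}) = 0.025 + 0.114 = 0.139.
P(Shift=night | Outcome ∈ {pass, rework}) = 0.139/0.546 = 0.25458.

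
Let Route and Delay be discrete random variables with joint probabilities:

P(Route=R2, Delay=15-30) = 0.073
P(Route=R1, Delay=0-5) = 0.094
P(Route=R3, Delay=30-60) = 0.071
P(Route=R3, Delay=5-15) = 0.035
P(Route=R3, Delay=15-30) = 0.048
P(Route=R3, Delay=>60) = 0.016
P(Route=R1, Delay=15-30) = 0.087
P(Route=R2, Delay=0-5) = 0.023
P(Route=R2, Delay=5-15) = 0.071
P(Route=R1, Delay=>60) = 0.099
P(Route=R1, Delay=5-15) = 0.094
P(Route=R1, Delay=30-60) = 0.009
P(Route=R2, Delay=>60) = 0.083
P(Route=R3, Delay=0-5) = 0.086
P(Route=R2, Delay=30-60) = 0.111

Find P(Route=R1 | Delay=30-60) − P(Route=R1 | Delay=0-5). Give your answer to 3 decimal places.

P(Delay=30-60) = 0.009 + 0.111 + 0.071 = 0.191; P(Route=R1 | Delay=30-60) = 0.009/0.191 = 0.0471.
P(Delay=0-5) = 0.094 + 0.023 + 0.086 = 0.203; P(Route=R1 | Delay=0-5) = 0.094/0.203 = 0.4631.
Difference = -0.416.

-0.416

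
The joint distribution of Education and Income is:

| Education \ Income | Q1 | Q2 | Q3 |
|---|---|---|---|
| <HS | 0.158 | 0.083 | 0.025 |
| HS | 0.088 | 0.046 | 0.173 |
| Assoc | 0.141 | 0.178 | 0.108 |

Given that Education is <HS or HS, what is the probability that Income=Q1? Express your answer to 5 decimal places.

0.42932

P(Education=<HS) = 0.158 + 0.083 + 0.025 = 0.266.
P(Education=HS) = 0.088 + 0.046 + 0.173 = 0.307.
P(Education ∈ {<HS, HS}) = 0.266 + 0.307 = 0.573; P(Income=Q1, Education ∈ {<HS, HS}) = 0.158 + 0.088 = 0.246.
P(Income=Q1 | Education ∈ {<HS, HS}) = 0.246/0.573 = 0.42932.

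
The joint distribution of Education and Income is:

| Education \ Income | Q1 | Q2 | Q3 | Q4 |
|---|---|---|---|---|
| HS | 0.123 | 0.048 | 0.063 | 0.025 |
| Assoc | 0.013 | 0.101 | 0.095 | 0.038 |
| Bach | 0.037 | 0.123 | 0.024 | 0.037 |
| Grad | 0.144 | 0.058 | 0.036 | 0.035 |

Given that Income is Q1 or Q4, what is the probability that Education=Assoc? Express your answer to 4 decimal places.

0.1128

P(Income=Q1) = 0.123 + 0.013 + 0.037 + 0.144 = 0.317.
P(Income=Q4) = 0.025 + 0.038 + 0.037 + 0.035 = 0.135.
P(Income ∈ {Q1, Q4}) = 0.317 + 0.135 = 0.452; P(Education=Assoc, Income ∈ {Q1, Q4}) = 0.013 + 0.038 = 0.051.
P(Education=Assoc | Income ∈ {Q1, Q4}) = 0.051/0.452 = 0.1128.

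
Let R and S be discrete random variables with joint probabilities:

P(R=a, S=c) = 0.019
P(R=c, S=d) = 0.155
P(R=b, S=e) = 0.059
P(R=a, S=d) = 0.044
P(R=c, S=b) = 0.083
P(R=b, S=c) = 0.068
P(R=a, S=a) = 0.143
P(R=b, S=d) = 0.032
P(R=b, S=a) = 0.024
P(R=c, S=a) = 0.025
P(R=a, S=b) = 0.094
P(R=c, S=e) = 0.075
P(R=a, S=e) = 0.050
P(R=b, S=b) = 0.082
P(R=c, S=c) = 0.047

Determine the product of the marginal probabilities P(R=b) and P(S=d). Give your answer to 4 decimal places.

0.0612

P(R=b) = 0.024 + 0.082 + 0.068 + 0.032 + 0.059 = 0.265.
P(S=d) = 0.044 + 0.032 + 0.155 = 0.231.
Product: 0.265 × 0.231 = 0.0612.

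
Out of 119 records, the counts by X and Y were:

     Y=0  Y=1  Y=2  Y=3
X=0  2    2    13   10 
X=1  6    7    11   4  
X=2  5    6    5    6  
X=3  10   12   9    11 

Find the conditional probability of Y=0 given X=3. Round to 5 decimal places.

0.23810

Total with X=3: 10 + 12 + 9 + 11 = 42.
P(Y=0 | X=3) = 10/42 = 0.23810.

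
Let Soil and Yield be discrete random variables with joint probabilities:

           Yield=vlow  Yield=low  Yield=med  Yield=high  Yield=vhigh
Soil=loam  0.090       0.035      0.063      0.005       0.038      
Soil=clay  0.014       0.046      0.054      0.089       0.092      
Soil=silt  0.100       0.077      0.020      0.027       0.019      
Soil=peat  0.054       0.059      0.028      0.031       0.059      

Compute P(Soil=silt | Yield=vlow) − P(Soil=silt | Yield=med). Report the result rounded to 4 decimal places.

0.2664

P(Yield=vlow) = 0.090 + 0.014 + 0.100 + 0.054 = 0.258; P(Soil=silt | Yield=vlow) = 0.100/0.258 = 0.38760.
P(Yield=med) = 0.063 + 0.054 + 0.020 + 0.028 = 0.165; P(Soil=silt | Yield=med) = 0.020/0.165 = 0.12121.
Difference = 0.2664.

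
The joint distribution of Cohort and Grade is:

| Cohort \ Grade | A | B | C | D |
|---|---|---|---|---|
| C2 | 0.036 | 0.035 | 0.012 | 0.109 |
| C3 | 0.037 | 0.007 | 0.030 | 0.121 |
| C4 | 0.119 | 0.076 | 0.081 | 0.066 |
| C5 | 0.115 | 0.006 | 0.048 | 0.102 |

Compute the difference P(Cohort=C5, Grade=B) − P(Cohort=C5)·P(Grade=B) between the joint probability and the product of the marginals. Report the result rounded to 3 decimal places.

-0.028

P(Cohort=C5) = 0.115 + 0.006 + 0.048 + 0.102 = 0.271.
P(Grade=B) = 0.035 + 0.007 + 0.076 + 0.006 = 0.124.
P(Cohort=C5, Grade=B) − P(Cohort=C5)P(Grade=B) = 0.006 − 0.271×0.124 = -0.028.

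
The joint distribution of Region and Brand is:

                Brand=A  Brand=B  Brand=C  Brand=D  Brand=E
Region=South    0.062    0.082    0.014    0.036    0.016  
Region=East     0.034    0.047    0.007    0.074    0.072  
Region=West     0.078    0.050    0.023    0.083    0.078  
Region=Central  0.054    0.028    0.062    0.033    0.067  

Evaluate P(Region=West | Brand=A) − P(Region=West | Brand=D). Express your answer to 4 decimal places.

-0.0252

P(Brand=A) = 0.062 + 0.034 + 0.078 + 0.054 = 0.228; P(Region=West | Brand=A) = 0.078/0.228 = 0.34211.
P(Brand=D) = 0.036 + 0.074 + 0.083 + 0.033 = 0.226; P(Region=West | Brand=D) = 0.083/0.226 = 0.36726.
Difference = -0.0252.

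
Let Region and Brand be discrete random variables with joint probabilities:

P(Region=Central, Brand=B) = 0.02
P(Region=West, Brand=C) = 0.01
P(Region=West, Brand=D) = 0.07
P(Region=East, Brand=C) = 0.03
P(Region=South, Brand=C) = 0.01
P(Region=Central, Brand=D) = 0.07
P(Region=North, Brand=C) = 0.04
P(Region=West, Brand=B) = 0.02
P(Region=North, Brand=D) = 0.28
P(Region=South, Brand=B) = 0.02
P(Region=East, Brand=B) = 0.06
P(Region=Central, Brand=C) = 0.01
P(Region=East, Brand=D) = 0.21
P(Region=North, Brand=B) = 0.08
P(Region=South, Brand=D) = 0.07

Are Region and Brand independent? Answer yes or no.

Every cell satisfies P(Region,Brand) = P(Region)·P(Brand). For instance P(Region=Central) = 0.10, P(Brand=C) = 0.10, and 0.10×0.10 = 0.01 matches the joint entry. So Region and Brand are independent.

yes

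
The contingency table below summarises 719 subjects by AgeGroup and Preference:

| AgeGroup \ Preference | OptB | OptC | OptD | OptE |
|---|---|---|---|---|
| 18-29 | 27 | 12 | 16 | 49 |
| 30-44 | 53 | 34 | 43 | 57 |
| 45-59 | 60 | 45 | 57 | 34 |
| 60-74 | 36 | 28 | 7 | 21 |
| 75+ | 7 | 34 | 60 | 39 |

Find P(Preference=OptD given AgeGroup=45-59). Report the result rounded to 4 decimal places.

0.2908

Total with AgeGroup=45-59: 60 + 45 + 57 + 34 = 196.
P(Preference=OptD | AgeGroup=45-59) = 57/196 = 0.2908.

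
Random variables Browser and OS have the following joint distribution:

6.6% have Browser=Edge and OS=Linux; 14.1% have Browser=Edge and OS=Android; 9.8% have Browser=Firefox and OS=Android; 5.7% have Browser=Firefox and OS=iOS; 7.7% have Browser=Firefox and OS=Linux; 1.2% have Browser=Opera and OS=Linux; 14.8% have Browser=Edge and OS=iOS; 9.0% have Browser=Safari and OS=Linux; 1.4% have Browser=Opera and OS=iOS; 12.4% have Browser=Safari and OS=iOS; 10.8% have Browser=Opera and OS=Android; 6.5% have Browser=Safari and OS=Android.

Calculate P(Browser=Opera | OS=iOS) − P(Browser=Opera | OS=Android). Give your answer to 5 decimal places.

-0.22132

P(OS=iOS) = 0.057 + 0.124 + 0.148 + 0.014 = 0.343; P(Browser=Opera | OS=iOS) = 0.014/0.343 = 0.040816.
P(OS=Android) = 0.098 + 0.065 + 0.141 + 0.108 = 0.412; P(Browser=Opera | OS=Android) = 0.108/0.412 = 0.262136.
Difference = -0.22132.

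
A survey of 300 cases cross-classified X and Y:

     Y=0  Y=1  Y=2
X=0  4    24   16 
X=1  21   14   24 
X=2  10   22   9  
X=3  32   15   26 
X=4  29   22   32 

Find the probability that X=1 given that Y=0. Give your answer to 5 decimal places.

0.21875

Total with Y=0: 4 + 21 + 10 + 32 + 29 = 96.
P(X=1 | Y=0) = 21/96 = 0.21875.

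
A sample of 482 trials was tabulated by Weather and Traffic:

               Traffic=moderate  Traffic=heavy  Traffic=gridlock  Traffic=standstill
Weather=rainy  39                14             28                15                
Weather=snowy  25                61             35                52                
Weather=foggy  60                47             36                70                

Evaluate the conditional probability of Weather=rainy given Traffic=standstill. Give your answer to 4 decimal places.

0.1095

Total with Traffic=standstill: 15 + 52 + 70 = 137.
P(Weather=rainy | Traffic=standstill) = 15/137 = 0.1095.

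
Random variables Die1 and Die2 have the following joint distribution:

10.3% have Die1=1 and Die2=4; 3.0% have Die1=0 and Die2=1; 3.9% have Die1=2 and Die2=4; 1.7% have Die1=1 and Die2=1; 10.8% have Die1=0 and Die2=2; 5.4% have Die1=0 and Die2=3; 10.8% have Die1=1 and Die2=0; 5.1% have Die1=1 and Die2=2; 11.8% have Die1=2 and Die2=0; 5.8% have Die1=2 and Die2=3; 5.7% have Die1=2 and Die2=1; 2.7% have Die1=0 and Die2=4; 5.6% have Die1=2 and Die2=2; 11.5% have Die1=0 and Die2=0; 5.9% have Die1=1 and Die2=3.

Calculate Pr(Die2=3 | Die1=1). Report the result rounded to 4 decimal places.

P(Die1=1) = 0.108 + 0.017 + 0.051 + 0.059 + 0.103 = 0.338.
P(Die2=3 | Die1=1) = 0.059/0.338 = 0.1746.

0.1746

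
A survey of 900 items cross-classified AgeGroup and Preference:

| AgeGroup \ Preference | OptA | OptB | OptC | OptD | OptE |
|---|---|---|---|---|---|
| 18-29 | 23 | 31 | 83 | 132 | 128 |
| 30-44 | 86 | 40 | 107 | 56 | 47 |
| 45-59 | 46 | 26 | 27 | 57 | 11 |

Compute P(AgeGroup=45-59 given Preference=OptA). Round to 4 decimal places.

0.2968

Total with Preference=OptA: 23 + 86 + 46 = 155.
P(AgeGroup=45-59 | Preference=OptA) = 46/155 = 0.2968.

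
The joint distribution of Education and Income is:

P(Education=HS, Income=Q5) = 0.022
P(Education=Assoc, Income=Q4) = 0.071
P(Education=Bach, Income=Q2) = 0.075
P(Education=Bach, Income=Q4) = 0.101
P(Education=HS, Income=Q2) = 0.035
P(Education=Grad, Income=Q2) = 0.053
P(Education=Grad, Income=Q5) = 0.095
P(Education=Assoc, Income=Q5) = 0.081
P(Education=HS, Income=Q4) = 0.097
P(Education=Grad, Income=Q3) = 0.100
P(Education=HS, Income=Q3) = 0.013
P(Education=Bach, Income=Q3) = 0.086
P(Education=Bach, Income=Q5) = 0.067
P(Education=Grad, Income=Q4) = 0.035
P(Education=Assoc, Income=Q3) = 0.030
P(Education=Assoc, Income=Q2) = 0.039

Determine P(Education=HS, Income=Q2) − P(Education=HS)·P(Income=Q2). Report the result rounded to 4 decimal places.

P(Education=HS) = 0.035 + 0.013 + 0.097 + 0.022 = 0.167.
P(Income=Q2) = 0.035 + 0.039 + 0.075 + 0.053 = 0.202.
P(Education=HS, Income=Q2) − P(Education=HS)P(Income=Q2) = 0.035 − 0.167×0.202 = 0.0013.

0.0013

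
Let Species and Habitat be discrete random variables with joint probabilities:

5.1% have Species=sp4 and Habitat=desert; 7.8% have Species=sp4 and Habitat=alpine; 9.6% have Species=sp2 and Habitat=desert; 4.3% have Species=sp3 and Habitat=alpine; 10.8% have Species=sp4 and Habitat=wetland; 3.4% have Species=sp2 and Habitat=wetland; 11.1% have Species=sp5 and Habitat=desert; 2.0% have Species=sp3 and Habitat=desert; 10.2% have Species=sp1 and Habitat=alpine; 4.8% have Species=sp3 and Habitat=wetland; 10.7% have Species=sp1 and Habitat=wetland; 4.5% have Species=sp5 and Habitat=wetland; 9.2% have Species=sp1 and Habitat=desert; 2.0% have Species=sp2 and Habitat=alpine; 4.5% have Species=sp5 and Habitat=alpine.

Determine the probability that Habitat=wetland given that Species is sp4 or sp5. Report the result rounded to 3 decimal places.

0.349

P(Species=sp4) = 0.108 + 0.051 + 0.078 = 0.237.
P(Species=sp5) = 0.045 + 0.111 + 0.045 = 0.201.
P(Species ∈ {sp4, sp5}) = 0.237 + 0.201 = 0.438; P(Habitat=wetland, Species ∈ {sp4, sp5}) = 0.108 + 0.045 = 0.153.
P(Habitat=wetland | Species ∈ {sp4, sp5}) = 0.153/0.438 = 0.349.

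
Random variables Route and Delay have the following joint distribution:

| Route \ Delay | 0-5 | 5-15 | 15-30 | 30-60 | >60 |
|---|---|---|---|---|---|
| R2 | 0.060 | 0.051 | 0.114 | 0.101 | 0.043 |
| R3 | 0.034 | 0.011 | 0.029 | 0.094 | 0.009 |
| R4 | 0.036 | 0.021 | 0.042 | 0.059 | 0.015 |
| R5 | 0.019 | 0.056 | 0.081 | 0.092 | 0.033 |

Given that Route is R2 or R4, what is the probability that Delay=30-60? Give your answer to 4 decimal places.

P(Route=R2) = 0.060 + 0.051 + 0.114 + 0.101 + 0.043 = 0.369.
P(Route=R4) = 0.036 + 0.021 + 0.042 + 0.059 + 0.015 = 0.173.
P(Route ∈ {R2, R4}) = 0.369 + 0.173 = 0.542; P(Delay=30-60, Route ∈ {R2, R4}) = 0.101 + 0.059 = 0.160.
P(Delay=30-60 | Route ∈ {R2, R4}) = 0.160/0.542 = 0.2952.

0.2952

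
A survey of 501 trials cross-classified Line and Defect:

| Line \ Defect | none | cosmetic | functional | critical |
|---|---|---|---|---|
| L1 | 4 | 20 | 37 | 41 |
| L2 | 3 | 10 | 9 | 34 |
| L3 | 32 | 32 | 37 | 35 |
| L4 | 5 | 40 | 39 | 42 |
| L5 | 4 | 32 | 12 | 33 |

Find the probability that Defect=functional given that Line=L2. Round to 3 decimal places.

Total with Line=L2: 3 + 10 + 9 + 34 = 56.
P(Defect=functional | Line=L2) = 9/56 = 0.161.

0.161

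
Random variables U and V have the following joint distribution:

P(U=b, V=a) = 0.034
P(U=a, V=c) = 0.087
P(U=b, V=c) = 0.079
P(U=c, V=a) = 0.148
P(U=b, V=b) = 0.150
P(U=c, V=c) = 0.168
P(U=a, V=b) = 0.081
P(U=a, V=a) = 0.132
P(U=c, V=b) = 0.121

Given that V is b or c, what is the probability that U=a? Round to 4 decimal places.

P(V=b) = 0.081 + 0.150 + 0.121 = 0.352.
P(V=c) = 0.087 + 0.079 + 0.168 = 0.334.
P(V ∈ {b, c}) = 0.352 + 0.334 = 0.686; P(U=a, V ∈ {b, c}) = 0.081 + 0.087 = 0.168.
P(U=a | V ∈ {b, c}) = 0.168/0.686 = 0.2449.

0.2449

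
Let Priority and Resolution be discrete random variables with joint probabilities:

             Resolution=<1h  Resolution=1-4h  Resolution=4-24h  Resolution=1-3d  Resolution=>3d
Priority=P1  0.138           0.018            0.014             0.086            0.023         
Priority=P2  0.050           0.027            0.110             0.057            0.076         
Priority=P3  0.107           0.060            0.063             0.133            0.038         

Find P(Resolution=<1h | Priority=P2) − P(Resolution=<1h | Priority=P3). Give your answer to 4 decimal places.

-0.1106

P(Priority=P2) = 0.050 + 0.027 + 0.110 + 0.057 + 0.076 = 0.320; P(Resolution=<1h | Priority=P2) = 0.050/0.320 = 0.15625.
P(Priority=P3) = 0.107 + 0.060 + 0.063 + 0.133 + 0.038 = 0.401; P(Resolution=<1h | Priority=P3) = 0.107/0.401 = 0.26683.
Difference = -0.1106.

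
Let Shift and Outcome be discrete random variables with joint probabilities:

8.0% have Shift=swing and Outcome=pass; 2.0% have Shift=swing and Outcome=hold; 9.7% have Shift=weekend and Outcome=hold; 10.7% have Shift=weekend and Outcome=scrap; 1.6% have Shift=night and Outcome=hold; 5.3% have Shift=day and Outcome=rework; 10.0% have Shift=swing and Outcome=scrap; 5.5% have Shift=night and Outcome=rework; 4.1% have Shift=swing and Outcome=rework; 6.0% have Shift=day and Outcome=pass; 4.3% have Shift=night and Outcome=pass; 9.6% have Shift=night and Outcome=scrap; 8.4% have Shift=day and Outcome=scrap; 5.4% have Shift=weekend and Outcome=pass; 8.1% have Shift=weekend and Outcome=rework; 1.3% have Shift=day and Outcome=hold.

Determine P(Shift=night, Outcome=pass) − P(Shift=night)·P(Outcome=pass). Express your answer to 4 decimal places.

-0.0068

P(Shift=night) = 0.043 + 0.055 + 0.096 + 0.016 = 0.210.
P(Outcome=pass) = 0.060 + 0.080 + 0.043 + 0.054 = 0.237.
P(Shift=night, Outcome=pass) − P(Shift=night)P(Outcome=pass) = 0.043 − 0.210×0.237 = -0.0068.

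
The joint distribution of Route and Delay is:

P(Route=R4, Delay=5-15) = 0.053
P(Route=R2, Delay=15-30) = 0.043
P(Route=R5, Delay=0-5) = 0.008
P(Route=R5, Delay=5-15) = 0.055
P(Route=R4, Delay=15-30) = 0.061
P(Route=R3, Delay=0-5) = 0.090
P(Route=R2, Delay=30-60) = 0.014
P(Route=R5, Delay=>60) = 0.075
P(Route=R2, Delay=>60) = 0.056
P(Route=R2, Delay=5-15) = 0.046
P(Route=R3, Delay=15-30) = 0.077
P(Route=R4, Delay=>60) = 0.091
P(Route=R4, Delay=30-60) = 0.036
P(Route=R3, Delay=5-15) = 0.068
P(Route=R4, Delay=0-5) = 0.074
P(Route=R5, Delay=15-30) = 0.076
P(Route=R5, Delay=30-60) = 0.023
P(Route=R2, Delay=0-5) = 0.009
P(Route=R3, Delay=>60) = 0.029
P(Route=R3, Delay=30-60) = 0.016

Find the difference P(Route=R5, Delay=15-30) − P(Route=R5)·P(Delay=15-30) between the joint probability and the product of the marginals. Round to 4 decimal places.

P(Route=R5) = 0.008 + 0.055 + 0.076 + 0.023 + 0.075 = 0.237.
P(Delay=15-30) = 0.043 + 0.077 + 0.061 + 0.076 = 0.257.
P(Route=R5, Delay=15-30) − P(Route=R5)P(Delay=15-30) = 0.076 − 0.237×0.257 = 0.0151.

0.0151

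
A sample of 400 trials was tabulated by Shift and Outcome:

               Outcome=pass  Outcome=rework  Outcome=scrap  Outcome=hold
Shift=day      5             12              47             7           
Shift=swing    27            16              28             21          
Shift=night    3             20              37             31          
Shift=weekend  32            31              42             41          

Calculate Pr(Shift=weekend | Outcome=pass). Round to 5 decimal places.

Total with Outcome=pass: 5 + 27 + 3 + 32 = 67.
P(Shift=weekend | Outcome=pass) = 32/67 = 0.47761.

0.47761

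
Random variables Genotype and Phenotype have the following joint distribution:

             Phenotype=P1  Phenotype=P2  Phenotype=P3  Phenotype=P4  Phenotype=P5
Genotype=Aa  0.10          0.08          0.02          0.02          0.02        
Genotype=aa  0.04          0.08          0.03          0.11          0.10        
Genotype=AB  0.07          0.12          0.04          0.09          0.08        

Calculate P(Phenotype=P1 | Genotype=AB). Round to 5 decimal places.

0.17500

P(Genotype=AB) = 0.07 + 0.12 + 0.04 + 0.09 + 0.08 = 0.40.
P(Phenotype=P1 | Genotype=AB) = 0.07/0.40 = 0.17500.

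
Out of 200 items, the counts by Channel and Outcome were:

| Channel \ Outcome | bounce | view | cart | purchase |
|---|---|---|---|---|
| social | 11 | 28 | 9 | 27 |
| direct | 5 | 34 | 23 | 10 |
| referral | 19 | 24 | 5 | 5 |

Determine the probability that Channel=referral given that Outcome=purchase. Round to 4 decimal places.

Total with Outcome=purchase: 27 + 10 + 5 = 42.
P(Channel=referral | Outcome=purchase) = 5/42 = 0.1190.

0.1190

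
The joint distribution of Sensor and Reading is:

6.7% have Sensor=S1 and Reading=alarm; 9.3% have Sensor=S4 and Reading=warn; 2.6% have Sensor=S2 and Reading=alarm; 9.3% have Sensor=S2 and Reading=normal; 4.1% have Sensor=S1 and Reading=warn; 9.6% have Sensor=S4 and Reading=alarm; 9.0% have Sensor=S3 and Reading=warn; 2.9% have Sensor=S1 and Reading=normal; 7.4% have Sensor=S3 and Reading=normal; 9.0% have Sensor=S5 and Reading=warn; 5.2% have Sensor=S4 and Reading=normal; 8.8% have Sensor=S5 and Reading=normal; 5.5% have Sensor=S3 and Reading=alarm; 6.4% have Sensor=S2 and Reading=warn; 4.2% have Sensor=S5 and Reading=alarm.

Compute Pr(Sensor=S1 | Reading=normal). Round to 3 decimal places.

P(Reading=normal) = 0.029 + 0.093 + 0.074 + 0.052 + 0.088 = 0.336.
P(Sensor=S1 | Reading=normal) = 0.029/0.336 = 0.086.

0.086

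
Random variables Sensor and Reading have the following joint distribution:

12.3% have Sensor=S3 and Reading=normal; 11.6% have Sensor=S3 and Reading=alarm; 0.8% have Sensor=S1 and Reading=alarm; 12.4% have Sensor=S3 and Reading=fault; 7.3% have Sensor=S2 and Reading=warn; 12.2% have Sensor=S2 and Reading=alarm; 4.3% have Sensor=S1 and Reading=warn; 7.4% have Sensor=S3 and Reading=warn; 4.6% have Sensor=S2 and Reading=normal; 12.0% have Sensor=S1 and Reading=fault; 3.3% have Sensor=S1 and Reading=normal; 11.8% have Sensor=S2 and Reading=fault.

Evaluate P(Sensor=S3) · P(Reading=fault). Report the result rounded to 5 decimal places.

P(Sensor=S3) = 0.123 + 0.074 + 0.116 + 0.124 = 0.437.
P(Reading=fault) = 0.120 + 0.118 + 0.124 = 0.362.
Product: 0.437 × 0.362 = 0.15819.

0.15819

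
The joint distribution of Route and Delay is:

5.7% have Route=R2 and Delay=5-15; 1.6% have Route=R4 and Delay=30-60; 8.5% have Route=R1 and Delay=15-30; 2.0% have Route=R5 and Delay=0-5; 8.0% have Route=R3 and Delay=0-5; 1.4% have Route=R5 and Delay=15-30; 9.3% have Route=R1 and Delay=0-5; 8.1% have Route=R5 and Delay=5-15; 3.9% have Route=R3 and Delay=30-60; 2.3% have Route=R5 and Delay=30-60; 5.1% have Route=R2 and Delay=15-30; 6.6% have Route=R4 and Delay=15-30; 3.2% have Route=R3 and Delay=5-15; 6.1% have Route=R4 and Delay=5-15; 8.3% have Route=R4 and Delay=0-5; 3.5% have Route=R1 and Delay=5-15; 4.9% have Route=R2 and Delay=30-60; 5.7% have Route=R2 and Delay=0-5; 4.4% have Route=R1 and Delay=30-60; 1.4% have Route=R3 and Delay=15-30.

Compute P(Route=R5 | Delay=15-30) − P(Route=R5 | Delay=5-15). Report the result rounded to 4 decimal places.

-0.2436

P(Delay=15-30) = 0.085 + 0.051 + 0.014 + 0.066 + 0.014 = 0.230; P(Route=R5 | Delay=15-30) = 0.014/0.230 = 0.06087.
P(Delay=5-15) = 0.035 + 0.057 + 0.032 + 0.061 + 0.081 = 0.266; P(Route=R5 | Delay=5-15) = 0.081/0.266 = 0.30451.
Difference = -0.2436.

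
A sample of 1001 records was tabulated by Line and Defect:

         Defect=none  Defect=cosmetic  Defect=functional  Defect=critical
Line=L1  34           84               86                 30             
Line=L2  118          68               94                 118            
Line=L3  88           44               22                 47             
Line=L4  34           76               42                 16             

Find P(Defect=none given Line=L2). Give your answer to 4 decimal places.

Total with Line=L2: 118 + 68 + 94 + 118 = 398.
P(Defect=none | Line=L2) = 118/398 = 0.2965.

0.2965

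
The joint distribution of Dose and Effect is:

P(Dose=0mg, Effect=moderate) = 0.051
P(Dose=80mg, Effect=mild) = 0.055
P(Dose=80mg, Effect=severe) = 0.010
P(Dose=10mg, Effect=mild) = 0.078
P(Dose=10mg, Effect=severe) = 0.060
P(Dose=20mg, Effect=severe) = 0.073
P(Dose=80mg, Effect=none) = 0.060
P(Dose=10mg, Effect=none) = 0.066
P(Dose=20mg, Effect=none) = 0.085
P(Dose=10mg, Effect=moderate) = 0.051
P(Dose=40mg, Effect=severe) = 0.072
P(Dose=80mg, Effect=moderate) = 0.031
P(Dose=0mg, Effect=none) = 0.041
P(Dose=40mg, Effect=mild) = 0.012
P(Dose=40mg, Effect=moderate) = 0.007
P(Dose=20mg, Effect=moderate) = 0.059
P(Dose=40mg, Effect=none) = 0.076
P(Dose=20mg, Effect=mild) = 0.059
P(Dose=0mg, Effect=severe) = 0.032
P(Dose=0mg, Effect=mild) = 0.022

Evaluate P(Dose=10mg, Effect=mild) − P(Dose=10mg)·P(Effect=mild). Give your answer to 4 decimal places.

P(Dose=10mg) = 0.066 + 0.078 + 0.051 + 0.060 = 0.255.
P(Effect=mild) = 0.022 + 0.078 + 0.059 + 0.012 + 0.055 = 0.226.
P(Dose=10mg, Effect=mild) − P(Dose=10mg)P(Effect=mild) = 0.078 − 0.255×0.226 = 0.0204.

0.0204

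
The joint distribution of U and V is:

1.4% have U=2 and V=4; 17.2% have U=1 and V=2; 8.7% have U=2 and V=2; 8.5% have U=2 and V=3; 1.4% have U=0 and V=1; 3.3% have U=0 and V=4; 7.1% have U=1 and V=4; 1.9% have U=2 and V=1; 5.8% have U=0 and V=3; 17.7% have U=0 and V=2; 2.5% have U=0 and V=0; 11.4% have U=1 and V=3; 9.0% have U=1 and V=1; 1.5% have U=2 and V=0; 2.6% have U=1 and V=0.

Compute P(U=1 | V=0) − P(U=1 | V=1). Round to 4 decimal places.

-0.3378

P(V=0) = 0.025 + 0.026 + 0.015 = 0.066; P(U=1 | V=0) = 0.026/0.066 = 0.39394.
P(V=1) = 0.014 + 0.090 + 0.019 = 0.123; P(U=1 | V=1) = 0.090/0.123 = 0.73171.
Difference = -0.3378.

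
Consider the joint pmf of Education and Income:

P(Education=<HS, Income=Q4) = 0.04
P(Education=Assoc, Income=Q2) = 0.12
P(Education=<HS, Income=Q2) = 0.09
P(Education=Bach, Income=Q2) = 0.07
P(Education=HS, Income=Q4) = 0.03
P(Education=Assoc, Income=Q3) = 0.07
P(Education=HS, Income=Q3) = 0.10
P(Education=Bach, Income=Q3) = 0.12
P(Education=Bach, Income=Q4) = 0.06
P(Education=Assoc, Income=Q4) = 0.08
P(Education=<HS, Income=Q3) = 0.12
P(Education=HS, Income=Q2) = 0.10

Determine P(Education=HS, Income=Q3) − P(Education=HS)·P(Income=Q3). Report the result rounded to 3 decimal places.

0.006

P(Education=HS) = 0.10 + 0.10 + 0.03 = 0.23.
P(Income=Q3) = 0.12 + 0.10 + 0.07 + 0.12 = 0.41.
P(Education=HS, Income=Q3) − P(Education=HS)P(Income=Q3) = 0.10 − 0.23×0.41 = 0.006.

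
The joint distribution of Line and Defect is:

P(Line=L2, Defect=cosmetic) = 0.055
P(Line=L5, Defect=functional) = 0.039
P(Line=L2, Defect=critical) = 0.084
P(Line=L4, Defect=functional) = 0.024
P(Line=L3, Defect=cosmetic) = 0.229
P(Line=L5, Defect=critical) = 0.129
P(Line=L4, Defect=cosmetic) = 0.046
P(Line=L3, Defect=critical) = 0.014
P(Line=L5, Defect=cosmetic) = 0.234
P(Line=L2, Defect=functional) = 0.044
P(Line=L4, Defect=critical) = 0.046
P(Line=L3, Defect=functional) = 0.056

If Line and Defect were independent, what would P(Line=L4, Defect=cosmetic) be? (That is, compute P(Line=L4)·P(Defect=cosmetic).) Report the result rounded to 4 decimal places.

P(Line=L4) = 0.046 + 0.024 + 0.046 = 0.116.
P(Defect=cosmetic) = 0.055 + 0.229 + 0.046 + 0.234 = 0.564.
Product: 0.116 × 0.564 = 0.0654.

0.0654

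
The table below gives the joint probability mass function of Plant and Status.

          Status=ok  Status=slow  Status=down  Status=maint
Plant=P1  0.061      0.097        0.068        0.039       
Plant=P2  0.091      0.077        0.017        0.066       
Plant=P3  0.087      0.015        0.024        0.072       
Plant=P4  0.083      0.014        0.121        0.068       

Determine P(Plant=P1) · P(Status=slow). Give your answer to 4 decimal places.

P(Plant=P1) = 0.061 + 0.097 + 0.068 + 0.039 = 0.265.
P(Status=slow) = 0.097 + 0.077 + 0.015 + 0.014 = 0.203.
Product: 0.265 × 0.203 = 0.0538.

0.0538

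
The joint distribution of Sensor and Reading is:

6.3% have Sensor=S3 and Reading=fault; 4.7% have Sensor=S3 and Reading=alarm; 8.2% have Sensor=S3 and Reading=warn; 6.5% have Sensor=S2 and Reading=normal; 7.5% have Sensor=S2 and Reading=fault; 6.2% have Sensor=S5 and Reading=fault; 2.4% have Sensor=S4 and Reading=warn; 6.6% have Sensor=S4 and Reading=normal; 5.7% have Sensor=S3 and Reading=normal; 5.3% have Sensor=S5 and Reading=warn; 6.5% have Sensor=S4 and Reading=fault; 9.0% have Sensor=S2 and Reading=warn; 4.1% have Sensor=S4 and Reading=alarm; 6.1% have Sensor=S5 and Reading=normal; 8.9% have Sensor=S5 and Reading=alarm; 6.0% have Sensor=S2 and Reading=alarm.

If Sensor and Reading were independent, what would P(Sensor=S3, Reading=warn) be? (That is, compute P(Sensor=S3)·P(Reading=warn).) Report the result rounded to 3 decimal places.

P(Sensor=S3) = 0.057 + 0.082 + 0.047 + 0.063 = 0.249.
P(Reading=warn) = 0.090 + 0.082 + 0.024 + 0.053 = 0.249.
Product: 0.249 × 0.249 = 0.062.

0.062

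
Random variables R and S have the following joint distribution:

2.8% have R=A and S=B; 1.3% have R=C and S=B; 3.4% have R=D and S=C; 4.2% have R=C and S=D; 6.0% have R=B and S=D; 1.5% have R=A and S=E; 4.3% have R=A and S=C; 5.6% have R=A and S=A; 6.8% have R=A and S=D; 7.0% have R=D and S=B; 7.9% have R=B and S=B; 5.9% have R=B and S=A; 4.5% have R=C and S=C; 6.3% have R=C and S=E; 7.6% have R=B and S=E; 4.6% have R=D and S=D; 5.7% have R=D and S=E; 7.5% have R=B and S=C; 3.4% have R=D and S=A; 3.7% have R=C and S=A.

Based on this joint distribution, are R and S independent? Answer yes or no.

P(R=A) = 0.210 and P(S=E) = 0.211, so their product is 0.04431, but P(R=A, S=E) = 0.015. Since these differ, R and S are not independent.

no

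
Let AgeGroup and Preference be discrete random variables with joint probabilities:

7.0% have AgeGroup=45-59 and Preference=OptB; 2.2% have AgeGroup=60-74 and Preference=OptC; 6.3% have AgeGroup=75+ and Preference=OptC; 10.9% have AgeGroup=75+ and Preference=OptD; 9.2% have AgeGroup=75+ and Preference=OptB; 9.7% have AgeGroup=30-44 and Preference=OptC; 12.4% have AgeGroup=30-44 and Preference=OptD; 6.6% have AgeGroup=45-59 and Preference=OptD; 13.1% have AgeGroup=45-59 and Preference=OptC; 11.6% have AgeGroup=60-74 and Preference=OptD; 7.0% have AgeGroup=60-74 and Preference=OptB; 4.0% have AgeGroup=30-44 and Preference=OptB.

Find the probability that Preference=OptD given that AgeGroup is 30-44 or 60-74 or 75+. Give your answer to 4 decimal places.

0.4761

P(AgeGroup=30-44) = 0.040 + 0.097 + 0.124 = 0.261.
P(AgeGroup=60-74) = 0.070 + 0.022 + 0.116 = 0.208.
P(AgeGroup=75+) = 0.092 + 0.063 + 0.109 = 0.264.
P(AgeGroup ∈ {30-44, 60-74, 75+}) = 0.261 + 0.208 + 0.264 = 0.733; P(Preference=OptD, AgeGroup ∈ {30-44, 60-74, 75+}) = 0.124 + 0.116 + 0.109 = 0.349.
P(Preference=OptD | AgeGroup ∈ {30-44, 60-74, 75+}) = 0.349/0.733 = 0.4761.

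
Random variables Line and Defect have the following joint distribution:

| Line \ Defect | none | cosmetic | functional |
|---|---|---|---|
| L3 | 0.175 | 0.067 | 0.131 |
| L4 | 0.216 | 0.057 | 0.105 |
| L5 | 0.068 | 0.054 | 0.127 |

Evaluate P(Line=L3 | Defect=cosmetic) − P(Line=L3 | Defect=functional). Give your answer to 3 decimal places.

0.016

P(Defect=cosmetic) = 0.067 + 0.057 + 0.054 = 0.178; P(Line=L3 | Defect=cosmetic) = 0.067/0.178 = 0.3764.
P(Defect=functional) = 0.131 + 0.105 + 0.127 = 0.363; P(Line=L3 | Defect=functional) = 0.131/0.363 = 0.3609.
Difference = 0.016.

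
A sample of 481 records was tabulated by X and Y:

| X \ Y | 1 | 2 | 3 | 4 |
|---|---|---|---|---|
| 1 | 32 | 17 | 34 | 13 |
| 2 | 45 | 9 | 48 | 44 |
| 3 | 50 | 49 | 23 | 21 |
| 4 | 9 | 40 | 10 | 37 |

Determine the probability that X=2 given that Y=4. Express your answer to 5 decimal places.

0.38261

Total with Y=4: 13 + 44 + 21 + 37 = 115.
P(X=2 | Y=4) = 44/115 = 0.38261.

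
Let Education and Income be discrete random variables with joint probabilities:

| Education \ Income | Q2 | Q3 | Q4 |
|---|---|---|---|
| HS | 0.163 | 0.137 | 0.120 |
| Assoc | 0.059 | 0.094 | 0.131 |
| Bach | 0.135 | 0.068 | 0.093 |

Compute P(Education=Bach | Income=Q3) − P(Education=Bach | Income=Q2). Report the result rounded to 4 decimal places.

-0.1507

P(Income=Q3) = 0.137 + 0.094 + 0.068 = 0.299; P(Education=Bach | Income=Q3) = 0.068/0.299 = 0.22742.
P(Income=Q2) = 0.163 + 0.059 + 0.135 = 0.357; P(Education=Bach | Income=Q2) = 0.135/0.357 = 0.37815.
Difference = -0.1507.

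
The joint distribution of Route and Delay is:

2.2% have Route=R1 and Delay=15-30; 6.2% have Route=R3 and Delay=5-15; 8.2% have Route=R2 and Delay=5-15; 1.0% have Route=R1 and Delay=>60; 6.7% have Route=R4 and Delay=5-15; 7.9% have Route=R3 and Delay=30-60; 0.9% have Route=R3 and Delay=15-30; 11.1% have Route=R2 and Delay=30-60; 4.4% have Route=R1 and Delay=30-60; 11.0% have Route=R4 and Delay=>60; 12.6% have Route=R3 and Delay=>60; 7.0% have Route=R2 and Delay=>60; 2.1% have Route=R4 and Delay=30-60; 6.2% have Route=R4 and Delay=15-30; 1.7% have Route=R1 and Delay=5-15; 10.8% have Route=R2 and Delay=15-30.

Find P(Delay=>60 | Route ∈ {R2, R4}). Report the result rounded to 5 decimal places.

P(Route=R2) = 0.082 + 0.108 + 0.111 + 0.070 = 0.371.
P(Route=R4) = 0.067 + 0.062 + 0.021 + 0.110 = 0.260.
P(Route ∈ {R2, R4}) = 0.371 + 0.260 = 0.631; P(Delay=>60, Route ∈ {R2, R4}) = 0.070 + 0.110 = 0.180.
P(Delay=>60 | Route ∈ {R2, R4}) = 0.180/0.631 = 0.28526.

0.28526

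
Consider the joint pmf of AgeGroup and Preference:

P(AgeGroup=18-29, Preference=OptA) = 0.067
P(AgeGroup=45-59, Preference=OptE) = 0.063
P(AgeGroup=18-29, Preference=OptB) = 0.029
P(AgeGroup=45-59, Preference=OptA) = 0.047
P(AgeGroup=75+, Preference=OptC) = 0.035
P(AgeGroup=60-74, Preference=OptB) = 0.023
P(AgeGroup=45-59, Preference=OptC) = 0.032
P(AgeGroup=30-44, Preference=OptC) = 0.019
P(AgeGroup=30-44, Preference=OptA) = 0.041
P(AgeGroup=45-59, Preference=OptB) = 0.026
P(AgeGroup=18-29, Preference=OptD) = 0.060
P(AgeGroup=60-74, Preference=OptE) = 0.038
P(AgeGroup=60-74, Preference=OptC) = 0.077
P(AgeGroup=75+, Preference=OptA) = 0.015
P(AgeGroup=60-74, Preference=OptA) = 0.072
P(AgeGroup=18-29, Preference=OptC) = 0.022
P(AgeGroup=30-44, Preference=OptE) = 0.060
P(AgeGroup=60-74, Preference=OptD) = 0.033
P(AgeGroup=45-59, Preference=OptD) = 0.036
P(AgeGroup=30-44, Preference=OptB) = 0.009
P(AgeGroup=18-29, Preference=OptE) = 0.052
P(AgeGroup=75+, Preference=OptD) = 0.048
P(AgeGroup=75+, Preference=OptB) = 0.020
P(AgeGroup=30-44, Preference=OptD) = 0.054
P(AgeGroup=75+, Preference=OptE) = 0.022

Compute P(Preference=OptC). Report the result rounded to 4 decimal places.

0.1850

P(Preference=OptC) = 0.022 + 0.019 + 0.032 + 0.077 + 0.035 = 0.185.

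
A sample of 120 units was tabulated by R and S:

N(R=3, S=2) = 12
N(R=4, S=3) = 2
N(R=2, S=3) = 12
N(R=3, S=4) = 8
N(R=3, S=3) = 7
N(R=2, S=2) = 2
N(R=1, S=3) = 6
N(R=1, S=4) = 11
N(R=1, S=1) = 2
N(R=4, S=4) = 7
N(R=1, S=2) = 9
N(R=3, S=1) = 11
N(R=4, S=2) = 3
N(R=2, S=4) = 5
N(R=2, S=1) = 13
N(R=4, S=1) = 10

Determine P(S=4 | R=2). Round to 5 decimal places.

Total with R=2: 13 + 2 + 12 + 5 = 32.
P(S=4 | R=2) = 5/32 = 0.15625.

0.15625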